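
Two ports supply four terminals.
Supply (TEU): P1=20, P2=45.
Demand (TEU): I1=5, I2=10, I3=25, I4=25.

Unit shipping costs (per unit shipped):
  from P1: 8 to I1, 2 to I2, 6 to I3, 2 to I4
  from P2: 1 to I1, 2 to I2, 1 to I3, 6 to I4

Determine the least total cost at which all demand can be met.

A cheapest plan:
  P1 to I4: 20 × 2 = 40
  P2 to I1: 5 × 1 = 5
  P2 to I2: 10 × 2 = 20
  P2 to I3: 25 × 1 = 25
  P2 to I4: 5 × 6 = 30
Total = 40 + 5 + 20 + 25 + 30 = 120.

120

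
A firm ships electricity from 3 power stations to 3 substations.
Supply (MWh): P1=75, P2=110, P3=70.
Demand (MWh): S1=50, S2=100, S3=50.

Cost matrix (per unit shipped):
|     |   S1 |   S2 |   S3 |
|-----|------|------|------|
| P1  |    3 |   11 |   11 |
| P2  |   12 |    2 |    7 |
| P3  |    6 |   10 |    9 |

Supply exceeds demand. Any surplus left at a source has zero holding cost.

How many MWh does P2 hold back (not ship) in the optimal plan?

0

An optimal plan:
  P1→S1: 50 × 3 = 150
  P2→S2: 100 × 2 = 200
  P2→S3: 10 × 7 = 70
  P3→S3: 40 × 9 = 360
Total cost = 780.
P2 ships 110 of its 110, leaving 0.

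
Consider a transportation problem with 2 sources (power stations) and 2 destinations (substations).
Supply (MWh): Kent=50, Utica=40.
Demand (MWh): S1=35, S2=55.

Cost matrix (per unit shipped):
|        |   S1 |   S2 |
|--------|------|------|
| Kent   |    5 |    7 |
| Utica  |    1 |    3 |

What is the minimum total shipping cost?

400

Optimal allocation:
  Kent→S2: 50 × 7 = 350
  Utica→S1: 35 × 1 = 35
  Utica→S2: 5 × 3 = 15
Total = 350 + 35 + 15 = 400.
(Supply check: Kent ships 50; Utica ships 40.)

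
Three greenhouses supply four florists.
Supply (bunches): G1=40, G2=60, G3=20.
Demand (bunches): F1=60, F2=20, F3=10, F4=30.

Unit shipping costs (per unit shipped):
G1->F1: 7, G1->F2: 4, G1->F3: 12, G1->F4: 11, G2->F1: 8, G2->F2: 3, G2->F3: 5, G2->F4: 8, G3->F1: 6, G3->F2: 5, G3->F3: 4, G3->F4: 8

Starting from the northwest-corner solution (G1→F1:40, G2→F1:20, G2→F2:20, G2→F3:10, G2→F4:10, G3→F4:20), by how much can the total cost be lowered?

Current plan cost = 40·7 + 20·8 + 20·3 + 10·5 + 10·8 + 20·8 = 790.
Optimal plan:
  G1→F1: 40 × 7 = 280
  G2→F2: 20 × 3 = 60
  G2→F3: 10 × 5 = 50
  G2→F4: 30 × 8 = 240
  G3→F1: 20 × 6 = 120
Optimal cost = 750.
Saving = 790 − 750 = 40.

40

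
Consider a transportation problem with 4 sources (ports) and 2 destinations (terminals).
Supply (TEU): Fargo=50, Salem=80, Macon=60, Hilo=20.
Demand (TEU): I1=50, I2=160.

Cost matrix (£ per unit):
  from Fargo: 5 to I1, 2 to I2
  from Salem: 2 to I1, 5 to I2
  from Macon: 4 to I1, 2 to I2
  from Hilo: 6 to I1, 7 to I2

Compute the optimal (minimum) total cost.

A cheapest plan:
  Fargo–I2: 50 × £2 = £100
  Salem–I1: 50 × £2 = £100
  Salem–I2: 30 × £5 = £150
  Macon–I2: 60 × £2 = £120
  Hilo–I2: 20 × £7 = £140
Total = 100 + 100 + 150 + 120 + 140 = £610.
(Supply check: Fargo ships 50; Salem ships 80; Macon ships 60; Hilo ships 20.)

610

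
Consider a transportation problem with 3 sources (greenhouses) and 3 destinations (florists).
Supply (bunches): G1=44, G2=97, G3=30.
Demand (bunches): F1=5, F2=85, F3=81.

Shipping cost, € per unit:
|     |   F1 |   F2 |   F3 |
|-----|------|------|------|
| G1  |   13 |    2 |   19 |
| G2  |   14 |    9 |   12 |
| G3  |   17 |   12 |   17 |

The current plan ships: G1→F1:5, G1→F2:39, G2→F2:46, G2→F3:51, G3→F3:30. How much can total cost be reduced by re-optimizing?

Current plan cost = 5·13 + 39·2 + 46·9 + 51·12 + 30·17 = €1679.
Optimal plan:
  G1–F2: 44 bunches
  G2–F2: 16 bunches
  G2–F3: 81 bunches
  G3–F1: 5 bunches
  G3–F2: 25 bunches
Optimal cost = €1589.
Saving = 1679 − 1589 = €90.

90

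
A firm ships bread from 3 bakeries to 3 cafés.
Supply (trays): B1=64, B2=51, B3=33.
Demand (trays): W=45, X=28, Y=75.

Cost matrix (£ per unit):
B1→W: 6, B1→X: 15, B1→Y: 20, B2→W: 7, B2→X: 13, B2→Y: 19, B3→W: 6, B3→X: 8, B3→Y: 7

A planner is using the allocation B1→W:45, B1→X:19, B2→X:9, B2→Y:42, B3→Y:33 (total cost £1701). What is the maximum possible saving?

Current plan cost = 45·6 + 19·15 + 9·13 + 42·19 + 33·7 = £1701.
Optimal plan:
  B1->W: 45 × £6 = £270
  B1->Y: 19 × £20 = £380
  B2->X: 28 × £13 = £364
  B2->Y: 23 × £19 = £437
  B3->Y: 33 × £7 = £231
Optimal cost = £1682.
Saving = 1701 − 1682 = £19.

19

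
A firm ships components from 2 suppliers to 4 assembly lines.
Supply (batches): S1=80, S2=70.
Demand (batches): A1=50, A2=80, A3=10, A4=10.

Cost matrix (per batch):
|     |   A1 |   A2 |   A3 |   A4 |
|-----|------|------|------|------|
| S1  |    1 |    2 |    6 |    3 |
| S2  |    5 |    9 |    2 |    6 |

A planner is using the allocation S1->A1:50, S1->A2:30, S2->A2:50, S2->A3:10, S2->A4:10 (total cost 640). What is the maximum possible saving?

Current plan cost = 50·1 + 30·2 + 50·9 + 10·2 + 10·6 = 640.
Optimal plan:
  S1–A2: 80 × 2 = 160
  S2–A1: 50 × 5 = 250
  S2–A3: 10 × 2 = 20
  S2–A4: 10 × 6 = 60
Optimal cost = 490.
Saving = 640 − 490 = 150.

150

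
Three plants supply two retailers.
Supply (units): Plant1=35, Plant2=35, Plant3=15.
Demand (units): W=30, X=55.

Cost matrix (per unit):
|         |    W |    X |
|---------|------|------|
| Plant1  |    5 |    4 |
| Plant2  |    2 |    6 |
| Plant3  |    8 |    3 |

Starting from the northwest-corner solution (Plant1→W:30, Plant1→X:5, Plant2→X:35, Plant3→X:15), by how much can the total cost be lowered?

Current plan cost = 30·5 + 5·4 + 35·6 + 15·3 = 425.
Optimal plan:
  Plant1 to X: 35 × 4 = 140
  Plant2 to W: 30 × 2 = 60
  Plant2 to X: 5 × 6 = 30
  Plant3 to X: 15 × 3 = 45
Optimal cost = 275.
Saving = 425 − 275 = 150.

150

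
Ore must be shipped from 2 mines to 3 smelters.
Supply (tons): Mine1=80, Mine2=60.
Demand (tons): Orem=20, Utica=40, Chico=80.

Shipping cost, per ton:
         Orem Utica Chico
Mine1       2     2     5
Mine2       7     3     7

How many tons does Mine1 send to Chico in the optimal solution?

60

Optimal shipments:
  Mine1→Orem: 20 × 2 = 40
  Mine1→Chico: 60 × 5 = 300
  Mine2→Utica: 40 × 3 = 120
  Mine2→Chico: 20 × 7 = 140
Total cost = 600.
So Mine1→Chico carries 60 tons.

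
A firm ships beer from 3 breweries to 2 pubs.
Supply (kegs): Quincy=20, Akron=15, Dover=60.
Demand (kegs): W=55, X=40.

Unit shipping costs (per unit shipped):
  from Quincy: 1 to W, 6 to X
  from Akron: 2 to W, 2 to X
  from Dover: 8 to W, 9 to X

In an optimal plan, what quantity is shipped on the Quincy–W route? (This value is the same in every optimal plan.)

The minimum-cost plan:
  Quincy->W: 20 × 1 = 20
  Akron->X: 15 × 2 = 30
  Dover->W: 35 × 8 = 280
  Dover->X: 25 × 9 = 225
Total cost = 555.
So Quincy→W carries 20 kegs.

20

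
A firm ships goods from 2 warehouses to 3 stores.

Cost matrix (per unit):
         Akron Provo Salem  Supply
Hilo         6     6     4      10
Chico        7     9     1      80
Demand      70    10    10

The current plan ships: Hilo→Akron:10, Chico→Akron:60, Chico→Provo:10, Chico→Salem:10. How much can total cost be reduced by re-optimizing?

20

Current plan cost = 10·6 + 60·7 + 10·9 + 10·1 = 580.
Optimal plan:
  Hilo to Provo: 10 × 6 = 60
  Chico to Akron: 70 × 7 = 490
  Chico to Salem: 10 × 1 = 10
Optimal cost = 560.
Saving = 580 − 560 = 20.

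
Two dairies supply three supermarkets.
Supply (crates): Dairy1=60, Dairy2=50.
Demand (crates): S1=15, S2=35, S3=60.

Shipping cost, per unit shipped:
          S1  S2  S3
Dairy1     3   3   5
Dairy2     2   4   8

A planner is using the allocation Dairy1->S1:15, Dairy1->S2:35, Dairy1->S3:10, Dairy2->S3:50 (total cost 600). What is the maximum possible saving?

Current plan cost = 15·3 + 35·3 + 10·5 + 50·8 = 600.
Optimal plan:
  Dairy1->S3: 60 × 5 = 300
  Dairy2->S1: 15 × 2 = 30
  Dairy2->S2: 35 × 4 = 140
Optimal cost = 470.
Saving = 600 − 470 = 130.

130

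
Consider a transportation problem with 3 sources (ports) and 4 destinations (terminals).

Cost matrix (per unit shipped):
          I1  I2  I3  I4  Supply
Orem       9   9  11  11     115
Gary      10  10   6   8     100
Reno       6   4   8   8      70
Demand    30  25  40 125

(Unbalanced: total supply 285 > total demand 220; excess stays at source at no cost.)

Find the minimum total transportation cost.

A cheapest plan:
  Orem->I1: 30 TEU
  Orem->I4: 20 TEU
  Gary->I3: 40 TEU
  Gary->I4: 60 TEU
  Reno->I2: 25 TEU
  Reno->I4: 45 TEU
Total cost = 1670.
(Supply check: Orem ships 50; Gary ships 100; Reno ships 70.)

1670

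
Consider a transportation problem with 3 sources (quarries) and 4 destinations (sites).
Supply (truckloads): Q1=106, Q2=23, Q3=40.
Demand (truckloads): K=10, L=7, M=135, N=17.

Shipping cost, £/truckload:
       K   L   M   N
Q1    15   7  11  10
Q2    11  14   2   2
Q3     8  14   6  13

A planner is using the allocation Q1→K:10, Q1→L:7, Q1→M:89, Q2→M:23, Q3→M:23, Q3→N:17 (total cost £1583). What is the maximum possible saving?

Current plan cost = 10·15 + 7·7 + 89·11 + 23·2 + 23·6 + 17·13 = £1583.
Optimal plan:
  Q1->L: 7 truckloads
  Q1->M: 82 truckloads
  Q1->N: 17 truckloads
  Q2->M: 23 truckloads
  Q3->K: 10 truckloads
  Q3->M: 30 truckloads
Optimal cost = £1427.
Saving = 1583 − 1427 = £156.

156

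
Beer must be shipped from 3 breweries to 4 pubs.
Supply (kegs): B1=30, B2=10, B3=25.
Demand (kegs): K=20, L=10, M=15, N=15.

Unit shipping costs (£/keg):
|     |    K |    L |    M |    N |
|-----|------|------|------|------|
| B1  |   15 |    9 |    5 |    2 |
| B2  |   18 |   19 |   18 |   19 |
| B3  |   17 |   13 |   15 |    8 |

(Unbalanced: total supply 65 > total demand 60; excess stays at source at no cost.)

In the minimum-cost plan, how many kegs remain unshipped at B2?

5

An optimal plan:
  B1 to M: 15 × £5 = £75
  B1 to N: 15 × £2 = £30
  B2 to K: 5 × £18 = £90
  B3 to K: 15 × £17 = £255
  B3 to L: 10 × £13 = £130
Total cost = £580.
B2 ships 5 of its 10, leaving 5.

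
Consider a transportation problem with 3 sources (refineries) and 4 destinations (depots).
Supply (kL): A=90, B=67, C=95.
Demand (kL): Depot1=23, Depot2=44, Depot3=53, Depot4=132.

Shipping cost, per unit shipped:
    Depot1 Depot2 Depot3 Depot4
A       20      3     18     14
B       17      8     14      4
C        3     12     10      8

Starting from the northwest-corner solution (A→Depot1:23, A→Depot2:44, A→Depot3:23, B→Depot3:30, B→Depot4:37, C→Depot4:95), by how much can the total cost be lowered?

Current plan cost = 23·20 + 44·3 + 23·18 + 30·14 + 37·4 + 95·8 = 2334.
Optimal plan:
  A->Depot2: 44 × 3 = 132
  A->Depot4: 46 × 14 = 644
  B->Depot4: 67 × 4 = 268
  C->Depot1: 23 × 3 = 69
  C->Depot3: 53 × 10 = 530
  C->Depot4: 19 × 8 = 152
Optimal cost = 1795.
Saving = 2334 − 1795 = 539.

539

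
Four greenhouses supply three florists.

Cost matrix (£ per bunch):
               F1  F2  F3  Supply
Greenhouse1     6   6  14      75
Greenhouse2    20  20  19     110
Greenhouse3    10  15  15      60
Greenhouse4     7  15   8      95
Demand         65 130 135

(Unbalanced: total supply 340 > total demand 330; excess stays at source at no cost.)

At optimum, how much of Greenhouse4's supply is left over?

An optimal plan:
  Greenhouse1→F2: 75 bunches
  Greenhouse2→F2: 55 bunches
  Greenhouse2→F3: 45 bunches
  Greenhouse3→F1: 60 bunches
  Greenhouse4→F1: 5 bunches
  Greenhouse4→F3: 90 bunches
Total cost = £3760.
Greenhouse4 ships 95 of its 95, leaving 0.

0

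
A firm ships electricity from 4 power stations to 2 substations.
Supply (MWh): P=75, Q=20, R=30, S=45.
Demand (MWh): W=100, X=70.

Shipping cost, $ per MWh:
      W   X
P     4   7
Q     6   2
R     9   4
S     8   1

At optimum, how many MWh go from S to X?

45

Optimal shipments:
  P to W: 75 × $4 = $300
  Q to W: 20 × $6 = $120
  R to W: 5 × $9 = $45
  R to X: 25 × $4 = $100
  S to X: 45 × $1 = $45
Total cost = $610.
So S→X carries 45 MWh.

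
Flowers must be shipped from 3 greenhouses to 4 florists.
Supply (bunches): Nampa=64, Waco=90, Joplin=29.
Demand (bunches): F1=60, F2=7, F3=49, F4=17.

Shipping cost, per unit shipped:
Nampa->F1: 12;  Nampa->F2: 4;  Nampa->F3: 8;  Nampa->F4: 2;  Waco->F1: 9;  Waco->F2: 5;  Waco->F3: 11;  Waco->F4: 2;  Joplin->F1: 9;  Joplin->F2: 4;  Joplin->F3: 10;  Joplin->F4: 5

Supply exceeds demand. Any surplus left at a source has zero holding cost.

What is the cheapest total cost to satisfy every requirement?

994

A cheapest plan:
  Nampa to F3: 49 × 8 = 392
  Nampa to F4: 15 × 2 = 30
  Waco to F1: 60 × 9 = 540
  Waco to F4: 2 × 2 = 4
  Joplin to F2: 7 × 4 = 28
Total = 392 + 30 + 540 + 4 + 28 = 994.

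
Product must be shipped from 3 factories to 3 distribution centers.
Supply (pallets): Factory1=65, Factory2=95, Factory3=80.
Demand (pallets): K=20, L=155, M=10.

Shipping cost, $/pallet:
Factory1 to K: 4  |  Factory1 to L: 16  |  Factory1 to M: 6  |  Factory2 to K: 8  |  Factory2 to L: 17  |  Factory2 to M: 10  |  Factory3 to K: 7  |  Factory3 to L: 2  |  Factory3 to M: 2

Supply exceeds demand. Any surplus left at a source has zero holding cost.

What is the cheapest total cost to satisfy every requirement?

One minimum-cost allocation:
  Factory1→K: 20 × $4 = $80
  Factory1→L: 35 × $16 = $560
  Factory1→M: 10 × $6 = $60
  Factory2→L: 40 × $17 = $680
  Factory3→L: 80 × $2 = $160
Total = 80 + 560 + 60 + 680 + 160 = $1540.
(Supply check: Factory1 ships 65; Factory2 ships 40; Factory3 ships 80.)

1540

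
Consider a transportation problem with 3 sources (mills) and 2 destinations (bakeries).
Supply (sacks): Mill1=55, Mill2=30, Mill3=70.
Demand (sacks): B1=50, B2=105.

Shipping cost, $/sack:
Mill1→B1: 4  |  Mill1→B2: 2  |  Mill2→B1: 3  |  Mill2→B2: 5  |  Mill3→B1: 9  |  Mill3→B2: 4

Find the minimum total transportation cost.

520

An optimal shipping plan:
  Mill1→B1: 20 × $4 = $80
  Mill1→B2: 35 × $2 = $70
  Mill2→B1: 30 × $3 = $90
  Mill3→B2: 70 × $4 = $280
Total = 80 + 70 + 90 + 280 = $520.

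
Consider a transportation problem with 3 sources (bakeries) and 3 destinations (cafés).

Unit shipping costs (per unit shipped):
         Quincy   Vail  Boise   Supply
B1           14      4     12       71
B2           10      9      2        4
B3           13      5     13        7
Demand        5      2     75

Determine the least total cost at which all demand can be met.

935

One minimum-cost allocation:
  B1→Boise: 71 × 12 = 852
  B2→Boise: 4 × 2 = 8
  B3→Quincy: 5 × 13 = 65
  B3→Vail: 2 × 5 = 10
Total = 852 + 8 + 65 + 10 = 935.
(Supply check: B1 ships 71; B2 ships 4; B3 ships 7.)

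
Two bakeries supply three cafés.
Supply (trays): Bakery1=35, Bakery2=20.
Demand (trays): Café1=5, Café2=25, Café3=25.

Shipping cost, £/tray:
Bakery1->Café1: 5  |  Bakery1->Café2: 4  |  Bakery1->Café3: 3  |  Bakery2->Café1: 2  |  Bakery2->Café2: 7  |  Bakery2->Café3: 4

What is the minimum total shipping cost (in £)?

200

An optimal shipping plan:
  Bakery1 to Café2: 25 trays
  Bakery1 to Café3: 10 trays
  Bakery2 to Café1: 5 trays
  Bakery2 to Café3: 15 trays
Total cost = £200.
(Supply check: Bakery1 ships 35; Bakery2 ships 20.)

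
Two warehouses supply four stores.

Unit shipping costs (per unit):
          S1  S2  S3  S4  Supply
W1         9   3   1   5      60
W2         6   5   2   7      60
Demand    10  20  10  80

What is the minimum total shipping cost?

620

One minimum-cost allocation:
  W1 to S2: 20 units
  W1 to S4: 40 units
  W2 to S1: 10 units
  W2 to S3: 10 units
  W2 to S4: 40 units
Total cost = 620.
(Supply check: W1 ships 60; W2 ships 60.)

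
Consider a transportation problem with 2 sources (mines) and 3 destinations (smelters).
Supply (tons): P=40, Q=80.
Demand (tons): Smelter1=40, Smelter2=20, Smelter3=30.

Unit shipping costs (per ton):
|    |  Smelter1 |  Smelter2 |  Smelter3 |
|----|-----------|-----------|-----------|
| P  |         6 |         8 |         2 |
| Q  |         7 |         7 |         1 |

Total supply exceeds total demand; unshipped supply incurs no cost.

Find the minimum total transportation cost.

410

One minimum-cost allocation:
  P–Smelter1: 40 × 6 = 240
  Q–Smelter2: 20 × 7 = 140
  Q–Smelter3: 30 × 1 = 30
Total = 240 + 140 + 30 = 410.
(Supply check: P ships 40; Q ships 50.)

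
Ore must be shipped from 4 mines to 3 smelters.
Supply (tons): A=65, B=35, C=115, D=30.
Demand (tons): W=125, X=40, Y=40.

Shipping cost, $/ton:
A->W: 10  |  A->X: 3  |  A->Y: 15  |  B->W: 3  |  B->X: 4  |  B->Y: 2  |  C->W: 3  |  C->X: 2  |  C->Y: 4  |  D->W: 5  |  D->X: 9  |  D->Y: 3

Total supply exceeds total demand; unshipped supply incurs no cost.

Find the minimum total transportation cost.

590

Optimal allocation:
  A->X: 40 × $3 = $120
  B->W: 10 × $3 = $30
  B->Y: 25 × $2 = $50
  C->W: 115 × $3 = $345
  D->Y: 15 × $3 = $45
Total = 120 + 30 + 50 + 345 + 45 = $590.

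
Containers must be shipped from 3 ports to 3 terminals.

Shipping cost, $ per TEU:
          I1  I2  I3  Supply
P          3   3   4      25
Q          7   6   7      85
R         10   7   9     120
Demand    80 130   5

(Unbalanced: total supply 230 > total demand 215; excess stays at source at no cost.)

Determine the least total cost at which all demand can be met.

1380

Optimal allocation:
  P to I1: 25 × $3 = $75
  Q to I1: 55 × $7 = $385
  Q to I2: 25 × $6 = $150
  Q to I3: 5 × $7 = $35
  R to I2: 105 × $7 = $735
Total = 75 + 385 + 150 + 35 + 735 = $1380.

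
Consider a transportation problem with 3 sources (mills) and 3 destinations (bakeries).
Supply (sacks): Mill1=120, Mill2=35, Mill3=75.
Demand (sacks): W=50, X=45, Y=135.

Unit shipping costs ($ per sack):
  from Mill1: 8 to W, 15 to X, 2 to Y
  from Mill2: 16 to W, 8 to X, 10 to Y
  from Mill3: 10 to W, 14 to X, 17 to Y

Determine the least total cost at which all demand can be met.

Optimal allocation:
  Mill1–Y: 120 × $2 = $240
  Mill2–X: 20 × $8 = $160
  Mill2–Y: 15 × $10 = $150
  Mill3–W: 50 × $10 = $500
  Mill3–X: 25 × $14 = $350
Total = 240 + 160 + 150 + 500 + 350 = $1400.

1400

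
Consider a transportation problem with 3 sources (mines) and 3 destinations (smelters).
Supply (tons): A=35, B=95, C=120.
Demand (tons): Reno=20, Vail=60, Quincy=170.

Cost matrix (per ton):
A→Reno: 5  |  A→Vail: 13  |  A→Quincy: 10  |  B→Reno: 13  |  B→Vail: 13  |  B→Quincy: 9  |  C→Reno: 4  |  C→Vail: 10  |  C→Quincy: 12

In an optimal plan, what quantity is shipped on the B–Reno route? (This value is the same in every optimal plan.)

The minimum-cost plan:
  A–Quincy: 35 × 10 = 350
  B–Quincy: 95 × 9 = 855
  C–Reno: 20 × 4 = 80
  C–Vail: 60 × 10 = 600
  C–Quincy: 40 × 12 = 480
Total cost = 2365.
The route B→Reno is not used.

0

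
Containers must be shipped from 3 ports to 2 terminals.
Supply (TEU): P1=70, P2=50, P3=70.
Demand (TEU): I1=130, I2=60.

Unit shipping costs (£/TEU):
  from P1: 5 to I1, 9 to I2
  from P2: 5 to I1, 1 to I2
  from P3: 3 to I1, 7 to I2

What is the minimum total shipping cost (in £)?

650

One minimum-cost allocation:
  P1 to I1: 60 TEU
  P1 to I2: 10 TEU
  P2 to I2: 50 TEU
  P3 to I1: 70 TEU
Total cost = £650.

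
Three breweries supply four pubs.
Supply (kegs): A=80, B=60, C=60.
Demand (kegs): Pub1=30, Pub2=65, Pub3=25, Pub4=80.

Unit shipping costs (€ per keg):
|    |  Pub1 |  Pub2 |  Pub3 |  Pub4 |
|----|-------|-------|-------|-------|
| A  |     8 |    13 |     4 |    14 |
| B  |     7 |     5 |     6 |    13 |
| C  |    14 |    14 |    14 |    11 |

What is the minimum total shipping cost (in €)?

1645

Optimal allocation:
  A→Pub1: 30 kegs
  A→Pub2: 5 kegs
  A→Pub3: 25 kegs
  A→Pub4: 20 kegs
  B→Pub2: 60 kegs
  C→Pub4: 60 kegs
Total cost = €1645.
(Supply check: A ships 80; B ships 60; C ships 60.)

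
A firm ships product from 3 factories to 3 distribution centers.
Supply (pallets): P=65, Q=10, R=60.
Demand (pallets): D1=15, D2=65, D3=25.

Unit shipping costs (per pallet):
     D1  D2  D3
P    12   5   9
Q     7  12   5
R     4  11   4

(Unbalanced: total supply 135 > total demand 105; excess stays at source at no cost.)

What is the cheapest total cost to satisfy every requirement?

A cheapest plan:
  P->D2: 65 pallets
  R->D1: 15 pallets
  R->D3: 25 pallets
Total cost = 485.

485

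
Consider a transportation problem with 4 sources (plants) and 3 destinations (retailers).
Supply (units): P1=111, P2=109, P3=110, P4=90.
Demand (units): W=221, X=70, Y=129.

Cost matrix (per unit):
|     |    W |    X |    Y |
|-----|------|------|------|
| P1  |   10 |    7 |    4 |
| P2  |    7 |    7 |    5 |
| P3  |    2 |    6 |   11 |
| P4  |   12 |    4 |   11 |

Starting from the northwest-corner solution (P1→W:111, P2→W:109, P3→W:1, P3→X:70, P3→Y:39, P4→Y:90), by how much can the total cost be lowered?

Current plan cost = 111·10 + 109·7 + 1·2 + 70·6 + 39·11 + 90·11 = 3714.
Optimal plan:
  P1–Y: 111 × 4 = 444
  P2–W: 91 × 7 = 637
  P2–Y: 18 × 5 = 90
  P3–W: 110 × 2 = 220
  P4–W: 20 × 12 = 240
  P4–X: 70 × 4 = 280
Optimal cost = 1911.
Saving = 3714 − 1911 = 1803.

1803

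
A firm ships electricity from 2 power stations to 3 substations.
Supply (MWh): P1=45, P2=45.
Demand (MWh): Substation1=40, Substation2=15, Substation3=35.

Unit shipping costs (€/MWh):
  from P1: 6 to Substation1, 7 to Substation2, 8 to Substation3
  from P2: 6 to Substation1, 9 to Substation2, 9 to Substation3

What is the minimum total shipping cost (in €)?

630

An optimal shipping plan:
  P1→Substation2: 15 × €7 = €105
  P1→Substation3: 30 × €8 = €240
  P2→Substation1: 40 × €6 = €240
  P2→Substation3: 5 × €9 = €45
Total = 105 + 240 + 240 + 45 = €630.
(Supply check: P1 ships 45; P2 ships 45.)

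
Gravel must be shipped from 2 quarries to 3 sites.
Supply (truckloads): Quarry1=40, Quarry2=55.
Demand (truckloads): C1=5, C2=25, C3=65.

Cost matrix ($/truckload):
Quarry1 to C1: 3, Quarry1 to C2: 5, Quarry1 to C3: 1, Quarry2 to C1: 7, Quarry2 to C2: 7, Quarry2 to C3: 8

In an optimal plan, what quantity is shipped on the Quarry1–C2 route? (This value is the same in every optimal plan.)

0

Solving gives:
  Quarry1 to C3: 40 × $1 = $40
  Quarry2 to C1: 5 × $7 = $35
  Quarry2 to C2: 25 × $7 = $175
  Quarry2 to C3: 25 × $8 = $200
Total cost = $450.
The route Quarry1→C2 is not used.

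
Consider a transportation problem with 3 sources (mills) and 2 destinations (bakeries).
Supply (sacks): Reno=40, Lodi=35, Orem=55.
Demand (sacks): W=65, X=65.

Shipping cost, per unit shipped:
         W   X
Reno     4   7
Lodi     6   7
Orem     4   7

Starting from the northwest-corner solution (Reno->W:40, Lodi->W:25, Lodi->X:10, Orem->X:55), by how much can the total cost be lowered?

50

Current plan cost = 40·4 + 25·6 + 10·7 + 55·7 = 765.
Optimal plan:
  Reno→W: 40 sacks
  Lodi→X: 35 sacks
  Orem→W: 25 sacks
  Orem→X: 30 sacks
Optimal cost = 715.
Saving = 765 − 715 = 50.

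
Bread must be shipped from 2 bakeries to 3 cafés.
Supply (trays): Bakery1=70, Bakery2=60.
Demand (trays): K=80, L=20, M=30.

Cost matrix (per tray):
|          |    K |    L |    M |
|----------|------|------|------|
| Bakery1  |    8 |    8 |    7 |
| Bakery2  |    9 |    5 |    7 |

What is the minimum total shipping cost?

960

An optimal shipping plan:
  Bakery1 to K: 70 trays
  Bakery2 to K: 10 trays
  Bakery2 to L: 20 trays
  Bakery2 to M: 30 trays
Total cost = 960.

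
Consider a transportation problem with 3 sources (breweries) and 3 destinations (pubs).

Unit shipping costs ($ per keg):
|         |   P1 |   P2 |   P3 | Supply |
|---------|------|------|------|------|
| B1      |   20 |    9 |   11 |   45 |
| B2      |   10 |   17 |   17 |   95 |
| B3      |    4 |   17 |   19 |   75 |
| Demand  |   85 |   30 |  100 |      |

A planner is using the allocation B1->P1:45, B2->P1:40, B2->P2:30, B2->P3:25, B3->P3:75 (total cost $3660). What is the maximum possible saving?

Current plan cost = 45·20 + 40·10 + 30·17 + 25·17 + 75·19 = $3660.
Optimal plan:
  B1->P2: 30 × $9 = $270
  B1->P3: 15 × $11 = $165
  B2->P1: 10 × $10 = $100
  B2->P3: 85 × $17 = $1445
  B3->P1: 75 × $4 = $300
Optimal cost = $2280.
Saving = 3660 − 2280 = $1380.

1380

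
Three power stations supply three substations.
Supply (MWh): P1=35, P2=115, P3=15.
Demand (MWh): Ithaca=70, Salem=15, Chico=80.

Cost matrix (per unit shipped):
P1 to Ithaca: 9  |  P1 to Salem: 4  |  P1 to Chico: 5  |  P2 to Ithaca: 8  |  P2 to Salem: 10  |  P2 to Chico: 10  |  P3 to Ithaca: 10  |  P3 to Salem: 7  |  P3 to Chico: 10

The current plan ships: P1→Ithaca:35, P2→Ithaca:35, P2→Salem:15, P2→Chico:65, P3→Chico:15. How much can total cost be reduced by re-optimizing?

Current plan cost = 35·9 + 35·8 + 15·10 + 65·10 + 15·10 = 1545.
Optimal plan:
  P1->Chico: 35 × 5 = 175
  P2->Ithaca: 70 × 8 = 560
  P2->Chico: 45 × 10 = 450
  P3->Salem: 15 × 7 = 105
Optimal cost = 1290.
Saving = 1545 − 1290 = 255.

255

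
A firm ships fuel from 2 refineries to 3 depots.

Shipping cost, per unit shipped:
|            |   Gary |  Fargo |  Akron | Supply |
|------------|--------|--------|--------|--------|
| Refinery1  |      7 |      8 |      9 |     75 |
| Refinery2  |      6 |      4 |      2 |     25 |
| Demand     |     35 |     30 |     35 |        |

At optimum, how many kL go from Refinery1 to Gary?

Optimal shipments:
  Refinery1 to Gary: 35 × 7 = 245
  Refinery1 to Fargo: 30 × 8 = 240
  Refinery1 to Akron: 10 × 9 = 90
  Refinery2 to Akron: 25 × 2 = 50
Total cost = 625.
So Refinery1→Gary carries 35 kL.

35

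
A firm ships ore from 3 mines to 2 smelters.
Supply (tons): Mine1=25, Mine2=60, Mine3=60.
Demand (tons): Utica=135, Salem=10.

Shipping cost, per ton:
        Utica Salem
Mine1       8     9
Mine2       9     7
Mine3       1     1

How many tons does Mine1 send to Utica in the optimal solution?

25

Solving gives:
  Mine1→Utica: 25 × 8 = 200
  Mine2→Utica: 50 × 9 = 450
  Mine2→Salem: 10 × 7 = 70
  Mine3→Utica: 60 × 1 = 60
Total cost = 780.
So Mine1→Utica carries 25 tons.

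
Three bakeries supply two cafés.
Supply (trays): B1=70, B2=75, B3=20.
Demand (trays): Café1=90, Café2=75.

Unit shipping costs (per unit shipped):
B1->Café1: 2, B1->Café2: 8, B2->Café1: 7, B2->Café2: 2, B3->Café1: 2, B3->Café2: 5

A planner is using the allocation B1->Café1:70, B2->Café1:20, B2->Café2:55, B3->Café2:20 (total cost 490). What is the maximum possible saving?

Current plan cost = 70·2 + 20·7 + 55·2 + 20·5 = 490.
Optimal plan:
  B1->Café1: 70 trays
  B2->Café2: 75 trays
  B3->Café1: 20 trays
Optimal cost = 330.
Saving = 490 − 330 = 160.

160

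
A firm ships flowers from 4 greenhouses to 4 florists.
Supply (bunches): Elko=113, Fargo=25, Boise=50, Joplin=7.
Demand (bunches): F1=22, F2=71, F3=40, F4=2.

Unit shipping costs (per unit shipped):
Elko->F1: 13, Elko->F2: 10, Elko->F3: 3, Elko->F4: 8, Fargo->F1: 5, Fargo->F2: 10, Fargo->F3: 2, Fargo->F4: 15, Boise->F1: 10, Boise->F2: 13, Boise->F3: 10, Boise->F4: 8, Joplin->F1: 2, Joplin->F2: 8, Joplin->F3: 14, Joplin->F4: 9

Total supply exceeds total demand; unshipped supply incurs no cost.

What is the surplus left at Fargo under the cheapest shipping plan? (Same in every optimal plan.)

0

An optimal plan:
  Elko->F2: 71 × 10 = 710
  Elko->F3: 30 × 3 = 90
  Elko->F4: 2 × 8 = 16
  Fargo->F1: 15 × 5 = 75
  Fargo->F3: 10 × 2 = 20
  Joplin->F1: 7 × 2 = 14
Total cost = 925.
Fargo ships 25 of its 25, leaving 0.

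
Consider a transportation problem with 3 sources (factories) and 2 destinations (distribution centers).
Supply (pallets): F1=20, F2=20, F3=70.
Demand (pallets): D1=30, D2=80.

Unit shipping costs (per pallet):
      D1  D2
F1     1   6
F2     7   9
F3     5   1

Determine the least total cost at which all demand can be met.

Optimal allocation:
  F1->D1: 20 pallets
  F2->D1: 10 pallets
  F2->D2: 10 pallets
  F3->D2: 70 pallets
Total cost = 250.
(Supply check: F1 ships 20; F2 ships 20; F3 ships 70.)

250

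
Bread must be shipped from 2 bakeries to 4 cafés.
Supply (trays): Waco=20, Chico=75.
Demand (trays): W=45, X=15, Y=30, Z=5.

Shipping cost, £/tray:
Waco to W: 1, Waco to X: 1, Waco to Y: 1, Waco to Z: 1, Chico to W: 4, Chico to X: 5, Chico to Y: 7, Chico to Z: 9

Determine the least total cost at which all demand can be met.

380

A cheapest plan:
  Waco–Y: 15 × £1 = £15
  Waco–Z: 5 × £1 = £5
  Chico–W: 45 × £4 = £180
  Chico–X: 15 × £5 = £75
  Chico–Y: 15 × £7 = £105
Total = 15 + 5 + 180 + 75 + 105 = £380.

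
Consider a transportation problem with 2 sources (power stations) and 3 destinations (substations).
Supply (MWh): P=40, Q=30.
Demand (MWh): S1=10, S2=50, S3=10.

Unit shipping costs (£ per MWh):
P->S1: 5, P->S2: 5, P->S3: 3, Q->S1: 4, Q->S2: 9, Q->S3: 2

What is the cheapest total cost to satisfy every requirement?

350

An optimal shipping plan:
  P->S2: 40 × £5 = £200
  Q->S1: 10 × £4 = £40
  Q->S2: 10 × £9 = £90
  Q->S3: 10 × £2 = £20
Total = 200 + 40 + 90 + 20 = £350.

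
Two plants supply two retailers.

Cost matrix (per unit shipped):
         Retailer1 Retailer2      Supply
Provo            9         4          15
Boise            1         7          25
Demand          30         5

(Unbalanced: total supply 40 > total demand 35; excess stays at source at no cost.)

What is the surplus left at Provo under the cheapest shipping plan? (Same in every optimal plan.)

Minimum-cost shipments:
  Provo to Retailer1: 5 units
  Provo to Retailer2: 5 units
  Boise to Retailer1: 25 units
Total cost = 90.
Provo ships 10 of its 15, leaving 5.

5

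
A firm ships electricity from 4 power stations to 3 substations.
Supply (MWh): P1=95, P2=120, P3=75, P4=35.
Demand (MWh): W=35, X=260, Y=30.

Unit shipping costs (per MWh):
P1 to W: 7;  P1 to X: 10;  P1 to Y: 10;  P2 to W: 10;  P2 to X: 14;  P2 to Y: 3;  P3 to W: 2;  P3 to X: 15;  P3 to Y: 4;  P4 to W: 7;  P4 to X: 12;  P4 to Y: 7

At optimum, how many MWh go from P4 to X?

Solving gives:
  P1 to X: 95 × 10 = 950
  P2 to X: 120 × 14 = 1680
  P3 to W: 35 × 2 = 70
  P3 to X: 10 × 15 = 150
  P3 to Y: 30 × 4 = 120
  P4 to X: 35 × 12 = 420
Total cost = 3390.
So P4→X carries 35 MWh.

35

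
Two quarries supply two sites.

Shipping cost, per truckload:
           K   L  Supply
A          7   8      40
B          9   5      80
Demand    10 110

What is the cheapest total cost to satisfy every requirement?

710

One minimum-cost allocation:
  A to K: 10 × 7 = 70
  A to L: 30 × 8 = 240
  B to L: 80 × 5 = 400
Total = 70 + 240 + 400 = 710.
(Supply check: A ships 40; B ships 80.)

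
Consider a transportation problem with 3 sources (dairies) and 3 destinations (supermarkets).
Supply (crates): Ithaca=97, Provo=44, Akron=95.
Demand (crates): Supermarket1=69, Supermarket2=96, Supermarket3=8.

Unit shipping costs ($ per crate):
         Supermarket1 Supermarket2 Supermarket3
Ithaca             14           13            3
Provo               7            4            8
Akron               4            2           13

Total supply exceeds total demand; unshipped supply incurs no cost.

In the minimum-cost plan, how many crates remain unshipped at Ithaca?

An optimal plan:
  Ithaca to Supermarket1: 26 × $14 = $364
  Ithaca to Supermarket3: 8 × $3 = $24
  Provo to Supermarket2: 44 × $4 = $176
  Akron to Supermarket1: 43 × $4 = $172
  Akron to Supermarket2: 52 × $2 = $104
Total cost = $840.
Ithaca ships 34 of its 97, leaving 63.

63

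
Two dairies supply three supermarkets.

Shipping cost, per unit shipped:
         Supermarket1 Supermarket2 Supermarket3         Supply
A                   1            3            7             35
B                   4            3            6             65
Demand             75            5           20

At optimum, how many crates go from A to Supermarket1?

35

Solving gives:
  A to Supermarket1: 35 × 1 = 35
  B to Supermarket1: 40 × 4 = 160
  B to Supermarket2: 5 × 3 = 15
  B to Supermarket3: 20 × 6 = 120
Total cost = 330.
So A→Supermarket1 carries 35 crates.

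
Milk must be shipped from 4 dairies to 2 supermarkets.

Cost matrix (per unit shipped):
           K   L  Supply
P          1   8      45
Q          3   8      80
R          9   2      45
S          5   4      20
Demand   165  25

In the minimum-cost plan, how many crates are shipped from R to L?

Optimal shipments:
  P→K: 45 crates
  Q→K: 80 crates
  R→K: 20 crates
  R→L: 25 crates
  S→K: 20 crates
Total cost = 615.
So R→L carries 25 crates.

25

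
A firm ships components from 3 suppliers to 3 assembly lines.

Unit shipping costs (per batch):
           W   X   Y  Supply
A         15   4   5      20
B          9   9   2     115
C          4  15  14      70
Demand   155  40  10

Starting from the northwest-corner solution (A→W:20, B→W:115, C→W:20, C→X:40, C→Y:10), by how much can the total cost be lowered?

830

Current plan cost = 20·15 + 115·9 + 20·4 + 40·15 + 10·14 = 2155.
Optimal plan:
  A–X: 20 × 4 = 80
  B–W: 85 × 9 = 765
  B–X: 20 × 9 = 180
  B–Y: 10 × 2 = 20
  C–W: 70 × 4 = 280
Optimal cost = 1325.
Saving = 2155 − 1325 = 830.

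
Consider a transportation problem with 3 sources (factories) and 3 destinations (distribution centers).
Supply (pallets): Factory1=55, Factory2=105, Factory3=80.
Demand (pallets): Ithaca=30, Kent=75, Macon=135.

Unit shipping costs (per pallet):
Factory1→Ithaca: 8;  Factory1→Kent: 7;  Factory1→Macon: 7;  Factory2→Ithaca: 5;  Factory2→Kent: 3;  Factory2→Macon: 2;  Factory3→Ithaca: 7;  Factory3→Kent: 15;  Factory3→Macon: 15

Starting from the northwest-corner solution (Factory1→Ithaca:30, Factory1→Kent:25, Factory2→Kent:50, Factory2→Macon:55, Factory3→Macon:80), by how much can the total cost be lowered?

Current plan cost = 30·8 + 25·7 + 50·3 + 55·2 + 80·15 = 1875.
Optimal plan:
  Factory1 to Kent: 25 × 7 = 175
  Factory1 to Macon: 30 × 7 = 210
  Factory2 to Macon: 105 × 2 = 210
  Factory3 to Ithaca: 30 × 7 = 210
  Factory3 to Kent: 50 × 15 = 750
Optimal cost = 1555.
Saving = 1875 − 1555 = 320.

320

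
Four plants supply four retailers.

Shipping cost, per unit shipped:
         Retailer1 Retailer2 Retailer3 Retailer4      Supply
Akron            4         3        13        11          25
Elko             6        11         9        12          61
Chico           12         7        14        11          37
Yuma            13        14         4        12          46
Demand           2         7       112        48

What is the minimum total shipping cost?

1355

An optimal shipping plan:
  Akron–Retailer1: 2 × 4 = 8
  Akron–Retailer2: 7 × 3 = 21
  Akron–Retailer3: 5 × 13 = 65
  Akron–Retailer4: 11 × 11 = 121
  Elko–Retailer3: 61 × 9 = 549
  Chico–Retailer4: 37 × 11 = 407
  Yuma–Retailer3: 46 × 4 = 184
Total = 8 + 21 + 65 + 121 + 549 + 407 + 184 = 1355.
(Supply check: Akron ships 25; Elko ships 61; Chico ships 37; Yuma ships 46.)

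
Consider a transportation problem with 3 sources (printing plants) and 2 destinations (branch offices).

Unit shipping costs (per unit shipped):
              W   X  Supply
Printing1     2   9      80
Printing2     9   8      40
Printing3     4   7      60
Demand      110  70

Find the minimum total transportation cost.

810

One minimum-cost allocation:
  Printing1->W: 80 × 2 = 160
  Printing2->X: 40 × 8 = 320
  Printing3->W: 30 × 4 = 120
  Printing3->X: 30 × 7 = 210
Total = 160 + 320 + 120 + 210 = 810.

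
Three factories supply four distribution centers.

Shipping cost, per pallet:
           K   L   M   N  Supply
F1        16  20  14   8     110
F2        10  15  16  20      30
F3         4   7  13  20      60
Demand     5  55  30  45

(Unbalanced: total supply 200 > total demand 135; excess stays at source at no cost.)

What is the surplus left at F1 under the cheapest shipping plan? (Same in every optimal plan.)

35

Minimum-cost shipments:
  F1–M: 30 × 14 = 420
  F1–N: 45 × 8 = 360
  F3–K: 5 × 4 = 20
  F3–L: 55 × 7 = 385
Total cost = 1185.
F1 ships 75 of its 110, leaving 35.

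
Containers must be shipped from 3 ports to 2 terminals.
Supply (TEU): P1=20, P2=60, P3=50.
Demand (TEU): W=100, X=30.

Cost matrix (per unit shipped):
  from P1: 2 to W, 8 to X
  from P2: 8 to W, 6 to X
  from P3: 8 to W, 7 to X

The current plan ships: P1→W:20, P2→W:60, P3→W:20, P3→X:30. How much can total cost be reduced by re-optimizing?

Current plan cost = 20·2 + 60·8 + 20·8 + 30·7 = 890.
Optimal plan:
  P1–W: 20 × 2 = 40
  P2–W: 30 × 8 = 240
  P2–X: 30 × 6 = 180
  P3–W: 50 × 8 = 400
Optimal cost = 860.
Saving = 890 − 860 = 30.

30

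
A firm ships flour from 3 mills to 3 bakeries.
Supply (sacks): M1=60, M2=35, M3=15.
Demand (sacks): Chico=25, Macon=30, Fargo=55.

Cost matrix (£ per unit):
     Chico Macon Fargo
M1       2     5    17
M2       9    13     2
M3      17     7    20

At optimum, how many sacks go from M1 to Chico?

The minimum-cost plan:
  M1 to Chico: 25 sacks
  M1 to Macon: 15 sacks
  M1 to Fargo: 20 sacks
  M2 to Fargo: 35 sacks
  M3 to Macon: 15 sacks
Total cost = £640.
So M1→Chico carries 25 sacks.

25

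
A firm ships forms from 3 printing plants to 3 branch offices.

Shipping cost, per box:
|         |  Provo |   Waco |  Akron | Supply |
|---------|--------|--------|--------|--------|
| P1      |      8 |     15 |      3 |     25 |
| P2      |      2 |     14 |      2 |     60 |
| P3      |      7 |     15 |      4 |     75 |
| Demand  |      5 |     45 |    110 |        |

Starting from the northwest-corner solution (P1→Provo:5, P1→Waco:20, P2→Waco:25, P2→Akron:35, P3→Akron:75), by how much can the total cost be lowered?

70

Current plan cost = 5·8 + 20·15 + 25·14 + 35·2 + 75·4 = 1060.
Optimal plan:
  P1 to Akron: 25 × 3 = 75
  P2 to Provo: 5 × 2 = 10
  P2 to Akron: 55 × 2 = 110
  P3 to Waco: 45 × 15 = 675
  P3 to Akron: 30 × 4 = 120
Optimal cost = 990.
Saving = 1060 − 990 = 70.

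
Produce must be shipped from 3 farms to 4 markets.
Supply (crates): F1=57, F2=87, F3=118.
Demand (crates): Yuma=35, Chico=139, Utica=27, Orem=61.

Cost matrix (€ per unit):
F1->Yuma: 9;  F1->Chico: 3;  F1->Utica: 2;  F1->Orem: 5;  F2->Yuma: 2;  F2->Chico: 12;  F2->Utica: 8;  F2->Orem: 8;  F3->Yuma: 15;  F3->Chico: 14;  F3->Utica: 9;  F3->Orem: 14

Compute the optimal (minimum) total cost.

A cheapest plan:
  F1 to Chico: 57 × €3 = €171
  F2 to Yuma: 35 × €2 = €70
  F2 to Orem: 52 × €8 = €416
  F3 to Chico: 82 × €14 = €1148
  F3 to Utica: 27 × €9 = €243
  F3 to Orem: 9 × €14 = €126
Total = 171 + 70 + 416 + 1148 + 243 + 126 = €2174.

2174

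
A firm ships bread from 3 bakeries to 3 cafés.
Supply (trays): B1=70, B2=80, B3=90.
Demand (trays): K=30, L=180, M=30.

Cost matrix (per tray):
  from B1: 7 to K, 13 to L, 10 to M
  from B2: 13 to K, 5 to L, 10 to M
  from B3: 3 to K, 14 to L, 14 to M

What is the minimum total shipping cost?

2150

Optimal allocation:
  B1->L: 40 × 13 = 520
  B1->M: 30 × 10 = 300
  B2->L: 80 × 5 = 400
  B3->K: 30 × 3 = 90
  B3->L: 60 × 14 = 840
Total = 520 + 300 + 400 + 90 + 840 = 2150.
(Supply check: B1 ships 70; B2 ships 80; B3 ships 90.)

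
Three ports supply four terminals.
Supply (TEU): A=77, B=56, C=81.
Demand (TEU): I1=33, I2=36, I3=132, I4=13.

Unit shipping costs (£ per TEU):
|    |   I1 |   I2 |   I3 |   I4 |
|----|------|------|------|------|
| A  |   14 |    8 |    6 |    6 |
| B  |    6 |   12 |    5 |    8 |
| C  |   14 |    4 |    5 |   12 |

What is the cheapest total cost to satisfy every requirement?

One minimum-cost allocation:
  A to I3: 64 × £6 = £384
  A to I4: 13 × £6 = £78
  B to I1: 33 × £6 = £198
  B to I3: 23 × £5 = £115
  C to I2: 36 × £4 = £144
  C to I3: 45 × £5 = £225
Total = 384 + 78 + 198 + 115 + 144 + 225 = £1144.

1144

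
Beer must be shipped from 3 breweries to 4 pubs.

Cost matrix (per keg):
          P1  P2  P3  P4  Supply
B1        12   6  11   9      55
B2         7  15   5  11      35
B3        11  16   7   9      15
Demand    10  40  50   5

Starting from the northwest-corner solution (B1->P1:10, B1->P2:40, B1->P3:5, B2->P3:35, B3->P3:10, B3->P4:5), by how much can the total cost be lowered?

Current plan cost = 10·12 + 40·6 + 5·11 + 35·5 + 10·7 + 5·9 = 705.
Optimal plan:
  B1 to P1: 10 kegs
  B1 to P2: 40 kegs
  B1 to P4: 5 kegs
  B2 to P3: 35 kegs
  B3 to P3: 15 kegs
Optimal cost = 685.
Saving = 705 − 685 = 20.

20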